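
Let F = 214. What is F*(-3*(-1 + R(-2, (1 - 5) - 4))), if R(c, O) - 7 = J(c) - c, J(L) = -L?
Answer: -6420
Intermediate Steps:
R(c, O) = 7 - 2*c (R(c, O) = 7 + (-c - c) = 7 - 2*c)
F*(-3*(-1 + R(-2, (1 - 5) - 4))) = 214*(-3*(-1 + (7 - 2*(-2)))) = 214*(-3*(-1 + (7 + 4))) = 214*(-3*(-1 + 11)) = 214*(-3*10) = 214*(-30) = -6420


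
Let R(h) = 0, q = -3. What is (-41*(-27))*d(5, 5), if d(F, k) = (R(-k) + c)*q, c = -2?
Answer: 6642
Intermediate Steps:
d(F, k) = 6 (d(F, k) = (0 - 2)*(-3) = -2*(-3) = 6)
(-41*(-27))*d(5, 5) = -41*(-27)*6 = 1107*6 = 6642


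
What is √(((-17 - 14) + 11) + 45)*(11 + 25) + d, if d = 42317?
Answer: 42497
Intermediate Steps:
√(((-17 - 14) + 11) + 45)*(11 + 25) + d = √(((-17 - 14) + 11) + 45)*(11 + 25) + 42317 = √((-31 + 11) + 45)*36 + 42317 = √(-20 + 45)*36 + 42317 = √25*36 + 42317 = 5*36 + 42317 = 180 + 42317 = 42497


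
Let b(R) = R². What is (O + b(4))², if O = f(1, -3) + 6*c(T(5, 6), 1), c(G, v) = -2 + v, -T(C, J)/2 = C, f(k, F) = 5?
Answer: 225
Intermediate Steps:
T(C, J) = -2*C
O = -1 (O = 5 + 6*(-2 + 1) = 5 + 6*(-1) = 5 - 6 = -1)
(O + b(4))² = (-1 + 4²)² = (-1 + 16)² = 15² = 225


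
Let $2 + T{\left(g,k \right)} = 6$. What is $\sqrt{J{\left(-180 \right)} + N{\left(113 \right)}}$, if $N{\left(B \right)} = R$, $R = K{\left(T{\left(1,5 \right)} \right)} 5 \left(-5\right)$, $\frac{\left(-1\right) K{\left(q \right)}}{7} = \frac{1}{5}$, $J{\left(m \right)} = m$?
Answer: $i \sqrt{145} \approx 12.042 i$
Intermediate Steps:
$T{\left(g,k \right)} = 4$ ($T{\left(g,k \right)} = -2 + 6 = 4$)
$K{\left(q \right)} = - \frac{7}{5}$
$R = 35$ ($R = \left(- \frac{7}{5}\right) 5 \left(-5\right) = \left(-7\right) \left(-5\right) = 35$)
$N{\left(B \right)} = 35$
$\sqrt{J{\left(-180 \right)} + N{\left(113 \right)}} = \sqrt{-180 + 35} = \sqrt{-145} = i \sqrt{145}$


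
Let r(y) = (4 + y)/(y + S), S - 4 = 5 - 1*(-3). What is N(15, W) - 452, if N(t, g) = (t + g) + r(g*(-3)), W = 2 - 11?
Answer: -17363/39 ≈ -445.21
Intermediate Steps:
S = 12 (S = 4 + (5 - 1*(-3)) = 4 + (5 + 3) = 4 + 8 = 12)
W = -9
r(y) = (4 + y)/(12 + y) (r(y) = (4 + y)/(y + 12) = (4 + y)/(12 + y))
N(t, g) = g + t + (4 - 3*g)/(12 - 3*g) (N(t, g) = (t + g) + (4 + g*(-3))/(12 + g*(-3)) = (g + t) + (4 - 3*g)/(12 - 3*g) = g + t + (4 - 3*g)/(12 - 3*g))
N(15, W) - 452 = (-4/3 - 9 + (-4 - 9)*(-9 + 15))/(-4 - 9) - 452 = (-4/3 - 9 - 13*6)/(-13) - 452 = -(-4/3 - 9 - 78)/13 - 452 = -1/13*(-265/3) - 452 = 265/39 - 452 = -17363/39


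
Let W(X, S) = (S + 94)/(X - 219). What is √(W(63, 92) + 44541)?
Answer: √30108910/26 ≈ 211.04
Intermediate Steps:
W(X, S) = (94 + S)/(-219 + X)
√(W(63, 92) + 44541) = √((94 + 92)/(-219 + 63) + 44541) = √(186/(-156) + 44541) = √(-1/156*186 + 44541) = √(-31/26 + 44541) = √(1158035/26) = √30108910/26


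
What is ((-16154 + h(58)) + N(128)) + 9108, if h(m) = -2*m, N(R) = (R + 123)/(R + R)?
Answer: -1833221/256 ≈ -7161.0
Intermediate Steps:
N(R) = (123 + R)/(2*R) (N(R) = (123 + R)/((2*R)) = (123 + R)*(1/(2*R)) = (123 + R)/(2*R))
((-16154 + h(58)) + N(128)) + 9108 = ((-16154 - 2*58) + (½)*(123 + 128)/128) + 9108 = ((-16154 - 116) + (½)*(1/128)*251) + 9108 = (-16270 + 251/256) + 9108 = -4164869/256 + 9108 = -1833221/256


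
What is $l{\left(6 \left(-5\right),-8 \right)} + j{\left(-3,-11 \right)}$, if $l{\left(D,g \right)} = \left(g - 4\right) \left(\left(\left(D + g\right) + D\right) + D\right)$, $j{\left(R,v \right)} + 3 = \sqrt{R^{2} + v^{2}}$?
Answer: $1173 + \sqrt{130} \approx 1184.4$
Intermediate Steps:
$j{\left(R,v \right)} = -3 + \sqrt{R^{2} + v^{2}}$
$l{\left(D,g \right)} = \left(-4 + g\right) \left(g + 3 D\right)$ ($l{\left(D,g \right)} = \left(-4 + g\right) \left(\left(g + 2 D\right) + D\right) = \left(-4 + g\right) \left(g + 3 D\right)$)
$l{\left(6 \left(-5\right),-8 \right)} + j{\left(-3,-11 \right)} = \left(\left(-8\right)^{2} - 12 \cdot 6 \left(-5\right) - -32 + 3 \cdot 6 \left(-5\right) \left(-8\right)\right) - \left(3 - \sqrt{\left(-3\right)^{2} + \left(-11\right)^{2}}\right) = \left(64 - -360 + 32 + 3 \left(-30\right) \left(-8\right)\right) - \left(3 - \sqrt{9 + 121}\right) = \left(64 + 360 + 32 + 720\right) - \left(3 - \sqrt{130}\right) = 1176 - \left(3 - \sqrt{130}\right) = 1173 + \sqrt{130}$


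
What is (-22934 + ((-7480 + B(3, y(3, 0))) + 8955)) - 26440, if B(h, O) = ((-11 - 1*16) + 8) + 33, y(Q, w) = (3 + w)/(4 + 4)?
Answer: -47885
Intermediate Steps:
y(Q, w) = 3/8 + w/8 (y(Q, w) = (3 + w)/8 = (3 + w)*(1/8) = 3/8 + w/8)
B(h, O) = 14 (B(h, O) = ((-11 - 16) + 8) + 33 = (-27 + 8) + 33 = -19 + 33 = 14)
(-22934 + ((-7480 + B(3, y(3, 0))) + 8955)) - 26440 = (-22934 + ((-7480 + 14) + 8955)) - 26440 = (-22934 + (-7466 + 8955)) - 26440 = (-22934 + 1489) - 26440 = -21445 - 26440 = -47885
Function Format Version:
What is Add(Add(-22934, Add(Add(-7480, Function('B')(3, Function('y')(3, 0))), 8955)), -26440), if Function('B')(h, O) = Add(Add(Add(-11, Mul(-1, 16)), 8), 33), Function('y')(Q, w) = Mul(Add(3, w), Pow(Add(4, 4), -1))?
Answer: -47885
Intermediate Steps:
Function('y')(Q, w) = Add(Rational(3, 8), Mul(Rational(1, 8), w)) (Function('y')(Q, w) = Mul(Add(3, w), Pow(8, -1)) = Mul(Add(3, w), Rational(1, 8)) = Add(Rational(3, 8), Mul(Rational(1, 8), w)))
Function('B')(h, O) = 14 (Function('B')(h, O) = Add(Add(Add(-11, -16), 8), 33) = Add(Add(-27, 8), 33) = Add(-19, 33) = 14)
Add(Add(-22934, Add(Add(-7480, Function('B')(3, Function('y')(3, 0))), 8955)), -26440) = Add(Add(-22934, Add(Add(-7480, 14), 8955)), -26440) = Add(Add(-22934, Add(-7466, 8955)), -26440) = Add(Add(-22934, 1489), -26440) = Add(-21445, -26440) = -47885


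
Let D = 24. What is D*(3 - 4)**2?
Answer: 24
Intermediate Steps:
D*(3 - 4)**2 = 24*(3 - 4)**2 = 24*(-1)**2 = 24*1 = 24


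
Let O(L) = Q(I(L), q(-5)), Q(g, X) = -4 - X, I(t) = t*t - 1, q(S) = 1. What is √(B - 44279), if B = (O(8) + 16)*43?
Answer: 7*I*√894 ≈ 209.3*I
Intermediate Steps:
I(t) = -1 + t² (I(t) = t² - 1 = -1 + t²)
O(L) = -5 (O(L) = -4 - 1*1 = -4 - 1 = -5)
B = 473 (B = (-5 + 16)*43 = 11*43 = 473)
√(B - 44279) = √(473 - 44279) = √(-43806) = 7*I*√894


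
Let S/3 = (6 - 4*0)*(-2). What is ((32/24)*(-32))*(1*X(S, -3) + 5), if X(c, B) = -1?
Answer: -512/3 ≈ -170.67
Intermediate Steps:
S = -36 (S = 3*((6 - 4*0)*(-2)) = 3*((6 + 0)*(-2)) = 3*(6*(-2)) = 3*(-12) = -36)
((32/24)*(-32))*(1*X(S, -3) + 5) = ((32/24)*(-32))*(1*(-1) + 5) = ((32*(1/24))*(-32))*(-1 + 5) = ((4/3)*(-32))*4 = -128/3*4 = -512/3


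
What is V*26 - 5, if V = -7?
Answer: -187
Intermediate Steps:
V*26 - 5 = -7*26 - 5 = -182 - 5 = -187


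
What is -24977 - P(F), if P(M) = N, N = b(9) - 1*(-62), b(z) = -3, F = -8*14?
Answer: -25036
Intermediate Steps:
F = -112
N = 59 (N = -3 - 1*(-62) = -3 + 62 = 59)
P(M) = 59
-24977 - P(F) = -24977 - 1*59 = -24977 - 59 = -25036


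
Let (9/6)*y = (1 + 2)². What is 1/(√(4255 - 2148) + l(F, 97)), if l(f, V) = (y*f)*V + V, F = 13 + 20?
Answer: 19303/372603702 - 7*√43/372603702 ≈ 5.1683e-5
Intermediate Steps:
y = 6 (y = 2*(1 + 2)²/3 = (⅔)*3² = (⅔)*9 = 6)
F = 33
l(f, V) = V + 6*V*f (l(f, V) = (6*f)*V + V = 6*V*f + V = V + 6*V*f)
1/(√(4255 - 2148) + l(F, 97)) = 1/(√(4255 - 2148) + 97*(1 + 6*33)) = 1/(√2107 + 97*(1 + 198)) = 1/(7*√43 + 97*199) = 1/(7*√43 + 19303) = 1/(19303 + 7*√43)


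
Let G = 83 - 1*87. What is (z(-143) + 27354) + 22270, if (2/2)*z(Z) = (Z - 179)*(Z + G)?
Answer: 96958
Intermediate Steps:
G = -4 (G = 83 - 87 = -4)
z(Z) = (-179 + Z)*(-4 + Z) (z(Z) = (Z - 179)*(Z - 4) = (-179 + Z)*(-4 + Z))
(z(-143) + 27354) + 22270 = ((716 + (-143)² - 183*(-143)) + 27354) + 22270 = ((716 + 20449 + 26169) + 27354) + 22270 = (47334 + 27354) + 22270 = 74688 + 22270 = 96958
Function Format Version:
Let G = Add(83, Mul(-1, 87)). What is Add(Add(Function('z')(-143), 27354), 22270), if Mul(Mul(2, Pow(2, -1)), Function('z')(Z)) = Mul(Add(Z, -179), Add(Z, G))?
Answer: 96958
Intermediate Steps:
G = -4 (G = Add(83, -87) = -4)
Function('z')(Z) = Mul(Add(-179, Z), Add(-4, Z)) (Function('z')(Z) = Mul(Add(Z, -179), Add(Z, -4)) = Mul(Add(-179, Z), Add(-4, Z)))
Add(Add(Function('z')(-143), 27354), 22270) = Add(Add(Add(716, Pow(-143, 2), Mul(-183, -143)), 27354), 22270) = Add(Add(Add(716, 20449, 26169), 27354), 22270) = Add(Add(47334, 27354), 22270) = Add(74688, 22270) = 96958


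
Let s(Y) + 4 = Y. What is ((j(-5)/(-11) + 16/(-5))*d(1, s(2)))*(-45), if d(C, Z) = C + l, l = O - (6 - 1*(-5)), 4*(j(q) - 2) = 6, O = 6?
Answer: -6966/11 ≈ -633.27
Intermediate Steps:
j(q) = 7/2 (j(q) = 2 + (¼)*6 = 2 + 3/2 = 7/2)
l = -5 (l = 6 - (6 - 1*(-5)) = 6 - (6 + 5) = 6 - 1*11 = 6 - 11 = -5)
s(Y) = -4 + Y
d(C, Z) = -5 + C (d(C, Z) = C - 5 = -5 + C)
((j(-5)/(-11) + 16/(-5))*d(1, s(2)))*(-45) = (((7/2)/(-11) + 16/(-5))*(-5 + 1))*(-45) = (((7/2)*(-1/11) + 16*(-⅕))*(-4))*(-45) = ((-7/22 - 16/5)*(-4))*(-45) = -387/110*(-4)*(-45) = (774/55)*(-45) = -6966/11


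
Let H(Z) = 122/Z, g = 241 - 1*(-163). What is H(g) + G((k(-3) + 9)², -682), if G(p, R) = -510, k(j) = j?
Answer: -102959/202 ≈ -509.70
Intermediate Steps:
g = 404 (g = 241 + 163 = 404)
H(g) + G((k(-3) + 9)², -682) = 122/404 - 510 = 122*(1/404) - 510 = 61/202 - 510 = -102959/202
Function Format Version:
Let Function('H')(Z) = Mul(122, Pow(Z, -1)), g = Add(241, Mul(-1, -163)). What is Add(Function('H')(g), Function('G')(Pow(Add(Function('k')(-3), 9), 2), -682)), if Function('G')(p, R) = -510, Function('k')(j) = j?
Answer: Rational(-102959, 202) ≈ -509.70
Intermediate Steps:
g = 404 (g = Add(241, 163) = 404)
Add(Function('H')(g), Function('G')(Pow(Add(Function('k')(-3), 9), 2), -682)) = Add(Mul(122, Pow(404, -1)), -510) = Add(Mul(122, Rational(1, 404)), -510) = Add(Rational(61, 202), -510) = Rational(-102959, 202)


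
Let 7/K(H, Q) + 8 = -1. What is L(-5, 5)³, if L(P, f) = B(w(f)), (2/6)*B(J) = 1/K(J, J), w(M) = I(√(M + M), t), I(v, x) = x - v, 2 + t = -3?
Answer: -19683/343 ≈ -57.385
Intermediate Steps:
t = -5 (t = -2 - 3 = -5)
K(H, Q) = -7/9 (K(H, Q) = 7/(-8 - 1) = 7/(-9) = 7*(-⅑) = -7/9)
w(M) = -5 - √2*√M (w(M) = -5 - √(M + M) = -5 - √(2*M) = -5 - √2*√M)
B(J) = -27/7 (B(J) = 3/(-7/9) = 3*(-9/7) = -27/7)
L(P, f) = -27/7
L(-5, 5)³ = (-27/7)³ = -19683/343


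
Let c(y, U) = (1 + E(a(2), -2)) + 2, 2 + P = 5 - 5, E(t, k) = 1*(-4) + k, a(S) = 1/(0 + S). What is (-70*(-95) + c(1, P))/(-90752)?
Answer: -6647/90752 ≈ -0.073244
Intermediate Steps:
a(S) = 1/S
E(t, k) = -4 + k
P = -2 (P = -2 + (5 - 5) = -2 + 0 = -2)
c(y, U) = -3 (c(y, U) = (1 + (-4 - 2)) + 2 = (1 - 6) + 2 = -5 + 2 = -3)
(-70*(-95) + c(1, P))/(-90752) = (-70*(-95) - 3)/(-90752) = (6650 - 3)*(-1/90752) = 6647*(-1/90752) = -6647/90752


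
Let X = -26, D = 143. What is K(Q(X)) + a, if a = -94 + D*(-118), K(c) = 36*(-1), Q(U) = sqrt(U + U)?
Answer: -17004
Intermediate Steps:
Q(U) = sqrt(2)*sqrt(U) (Q(U) = sqrt(2*U) = sqrt(2)*sqrt(U))
K(c) = -36
a = -16968 (a = -94 + 143*(-118) = -94 - 16874 = -16968)
K(Q(X)) + a = -36 - 16968 = -17004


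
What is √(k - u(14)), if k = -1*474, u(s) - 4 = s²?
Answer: I*√674 ≈ 25.962*I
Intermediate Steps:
u(s) = 4 + s²
k = -474
√(k - u(14)) = √(-474 - (4 + 14²)) = √(-474 - (4 + 196)) = √(-474 - 1*200) = √(-474 - 200) = √(-674) = I*√674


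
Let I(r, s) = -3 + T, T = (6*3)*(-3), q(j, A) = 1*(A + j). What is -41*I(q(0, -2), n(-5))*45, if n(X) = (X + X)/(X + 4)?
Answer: 105165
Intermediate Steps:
q(j, A) = A + j
T = -54 (T = 18*(-3) = -54)
n(X) = 2*X/(4 + X) (n(X) = (2*X)/(4 + X) = 2*X/(4 + X))
I(r, s) = -57 (I(r, s) = -3 - 54 = -57)
-41*I(q(0, -2), n(-5))*45 = -41*(-57)*45 = 2337*45 = 105165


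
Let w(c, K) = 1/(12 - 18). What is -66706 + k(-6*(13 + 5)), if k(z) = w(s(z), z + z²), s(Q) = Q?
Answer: -400237/6 ≈ -66706.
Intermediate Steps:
w(c, K) = -⅙ (w(c, K) = 1/(-6) = -⅙)
k(z) = -⅙
-66706 + k(-6*(13 + 5)) = -66706 - ⅙ = -400237/6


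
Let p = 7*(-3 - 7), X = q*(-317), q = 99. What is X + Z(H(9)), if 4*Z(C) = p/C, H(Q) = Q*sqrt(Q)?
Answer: -1694717/54 ≈ -31384.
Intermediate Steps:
H(Q) = Q**(3/2)
X = -31383 (X = 99*(-317) = -31383)
p = -70 (p = 7*(-10) = -70)
Z(C) = -35/(2*C) (Z(C) = (-70/C)/4 = -35/(2*C))
X + Z(H(9)) = -31383 - 35/(2*(9**(3/2))) = -31383 - 35/2/27 = -31383 - 35/2*1/27 = -31383 - 35/54 = -1694717/54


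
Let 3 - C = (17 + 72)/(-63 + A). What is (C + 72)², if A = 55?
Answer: 474721/64 ≈ 7417.5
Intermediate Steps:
C = 113/8 (C = 3 - (17 + 72)/(-63 + 55) = 3 - 89/(-8) = 3 - 89*(-1)/8 = 3 - 1*(-89/8) = 3 + 89/8 = 113/8 ≈ 14.125)
(C + 72)² = (113/8 + 72)² = (689/8)² = 474721/64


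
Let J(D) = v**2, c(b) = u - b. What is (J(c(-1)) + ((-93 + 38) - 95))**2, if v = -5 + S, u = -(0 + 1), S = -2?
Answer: 10201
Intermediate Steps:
u = -1 (u = -1*1 = -1)
c(b) = -1 - b
v = -7 (v = -5 - 2 = -7)
J(D) = 49 (J(D) = (-7)**2 = 49)
(J(c(-1)) + ((-93 + 38) - 95))**2 = (49 + ((-93 + 38) - 95))**2 = (49 + (-55 - 95))**2 = (49 - 150)**2 = (-101)**2 = 10201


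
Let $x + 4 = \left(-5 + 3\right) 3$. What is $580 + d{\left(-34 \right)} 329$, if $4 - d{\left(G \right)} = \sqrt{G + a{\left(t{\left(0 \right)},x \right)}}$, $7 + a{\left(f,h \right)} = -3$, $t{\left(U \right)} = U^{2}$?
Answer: $1896 - 658 i \sqrt{11} \approx 1896.0 - 2182.3 i$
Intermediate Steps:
$x = -10$ ($x = -4 + \left(-5 + 3\right) 3 = -4 - 6 = -10$)
$a{\left(f,h \right)} = -10$ ($a{\left(f,h \right)} = -7 - 3 = -10$)
$d{\left(G \right)} = 4 - \sqrt{-10 + G}$ ($d{\left(G \right)} = 4 - \sqrt{G - 10} = 4 - \sqrt{-10 + G}$)
$580 + d{\left(-34 \right)} 329 = 580 + \left(4 - \sqrt{-10 - 34}\right) 329 = 580 + \left(4 - \sqrt{-44}\right) 329 = 580 + \left(4 - 2 i \sqrt{11}\right) 329 = 580 + \left(1316 - 658 i \sqrt{11}\right) = 1896 - 658 i \sqrt{11}$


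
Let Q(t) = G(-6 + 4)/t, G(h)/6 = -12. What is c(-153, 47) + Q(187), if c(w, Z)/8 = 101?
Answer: 151024/187 ≈ 807.62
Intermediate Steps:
G(h) = -72 (G(h) = 6*(-12) = -72)
c(w, Z) = 808 (c(w, Z) = 8*101 = 808)
Q(t) = -72/t
c(-153, 47) + Q(187) = 808 - 72/187 = 151024/187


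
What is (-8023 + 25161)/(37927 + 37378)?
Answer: 17138/75305 ≈ 0.22758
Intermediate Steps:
(-8023 + 25161)/(37927 + 37378) = 17138/75305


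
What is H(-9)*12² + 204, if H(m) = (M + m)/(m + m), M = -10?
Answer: 356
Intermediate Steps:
H(m) = (-10 + m)/(2*m) (H(m) = (-10 + m)/(m + m) = (-10 + m)/((2*m)) = (-10 + m)*(1/(2*m)) = (-10 + m)/(2*m))
H(-9)*12² + 204 = ((½)*(-10 - 9)/(-9))*12² + 204 = ((½)*(-⅑)*(-19))*144 + 204 = (19/18)*144 + 204 = 152 + 204 = 356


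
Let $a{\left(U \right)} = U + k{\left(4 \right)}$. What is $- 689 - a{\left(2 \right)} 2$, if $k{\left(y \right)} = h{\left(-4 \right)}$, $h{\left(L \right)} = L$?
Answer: $-2756$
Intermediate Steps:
$k{\left(y \right)} = -4$
$a{\left(U \right)} = -4 + U$ ($a{\left(U \right)} = U - 4 = -4 + U$)
$- 689 - a{\left(2 \right)} 2 = - 689 - (-4 + 2) 2 = - 689 \left(-1\right) \left(-2\right) 2 = - 689 \cdot 2 \cdot 2 = \left(-689\right) 4 = -2756$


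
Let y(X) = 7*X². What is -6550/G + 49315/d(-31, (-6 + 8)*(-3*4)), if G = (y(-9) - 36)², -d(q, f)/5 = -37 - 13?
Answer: 2780653843/14098050 ≈ 197.24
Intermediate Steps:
d(q, f) = 250 (d(q, f) = -5*(-37 - 13) = -5*(-50) = 250)
G = 281961 (G = (7*(-9)² - 36)² = (7*81 - 36)² = (567 - 36)² = 531² = 281961)
-6550/G + 49315/d(-31, (-6 + 8)*(-3*4)) = -6550/281961 + 49315/250 = -6550*1/281961 + 49315*(1/250) = -6550/281961 + 9863/50 = 2780653843/14098050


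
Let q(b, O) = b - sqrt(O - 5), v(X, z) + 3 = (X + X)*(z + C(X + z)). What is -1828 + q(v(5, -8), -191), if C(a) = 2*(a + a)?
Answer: -2031 - 14*I ≈ -2031.0 - 14.0*I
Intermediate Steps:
C(a) = 4*a (C(a) = 2*(2*a) = 4*a)
v(X, z) = -3 + 2*X*(4*X + 5*z) (v(X, z) = -3 + (X + X)*(z + 4*(X + z)) = -3 + (2*X)*(z + (4*X + 4*z)) = -3 + (2*X)*(4*X + 5*z) = -3 + 2*X*(4*X + 5*z))
q(b, O) = b - sqrt(-5 + O)
-1828 + q(v(5, -8), -191) = -1828 + ((-3 + 8*5**2 + 10*5*(-8)) - sqrt(-5 - 191)) = -1828 + ((-3 + 8*25 - 400) - sqrt(-196)) = -1828 + ((-3 + 200 - 400) - 14*I) = -1828 + (-203 - 14*I) = -2031 - 14*I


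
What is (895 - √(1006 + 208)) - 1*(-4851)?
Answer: 5746 - √1214 ≈ 5711.2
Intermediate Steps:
(895 - √(1006 + 208)) - 1*(-4851) = (895 - √1214) + 4851 = 5746 - √1214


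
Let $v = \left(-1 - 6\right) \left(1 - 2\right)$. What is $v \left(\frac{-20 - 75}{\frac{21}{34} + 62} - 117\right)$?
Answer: $- \frac{1766261}{2129} \approx -829.62$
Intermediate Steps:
$v = 7$ ($v = \left(-7\right) \left(-1\right) = 7$)
$v \left(\frac{-20 - 75}{\frac{21}{34} + 62} - 117\right) = 7 \left(\frac{-20 - 75}{\frac{21}{34} + 62} - 117\right) = 7 \left(- \frac{95}{21 \cdot \frac{1}{34} + 62} - 117\right) = 7 \left(- \frac{95}{\frac{21}{34} + 62} - 117\right) = 7 \left(- \frac{95}{\frac{2129}{34}} - 117\right) = 7 \left(\left(-95\right) \frac{34}{2129} - 117\right) = 7 \left(- \frac{3230}{2129} - 117\right) = 7 \left(- \frac{252323}{2129}\right) = - \frac{1766261}{2129}$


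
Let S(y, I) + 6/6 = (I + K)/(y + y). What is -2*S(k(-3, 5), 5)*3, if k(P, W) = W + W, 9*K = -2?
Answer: 137/30 ≈ 4.5667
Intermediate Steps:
K = -2/9 (K = (⅑)*(-2) = -2/9 ≈ -0.22222)
k(P, W) = 2*W
S(y, I) = -1 + (-2/9 + I)/(2*y) (S(y, I) = -1 + (I - 2/9)/(y + y) = -1 + (-2/9 + I)/((2*y)) = -1 + (-2/9 + I)*(1/(2*y)) = -1 + (-2/9 + I)/(2*y))
-2*S(k(-3, 5), 5)*3 = -2*(-⅑ + (½)*5 - 2*5)/(2*5)*3 = -2*(-⅑ + 5/2 - 1*10)/10*3 = -(-⅑ + 5/2 - 10)/5*3 = -(-137)/(5*18)*3 = -2*(-137/180)*3 = (137/90)*3 = 137/30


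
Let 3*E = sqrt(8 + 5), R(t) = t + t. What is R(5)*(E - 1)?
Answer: -10 + 10*sqrt(13)/3 ≈ 2.0185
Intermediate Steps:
R(t) = 2*t
E = sqrt(13)/3 (E = sqrt(8 + 5)/3 = sqrt(13)/3 ≈ 1.2019)
R(5)*(E - 1) = (2*5)*(sqrt(13)/3 - 1) = 10*(-1 + sqrt(13)/3) = -10 + 10*sqrt(13)/3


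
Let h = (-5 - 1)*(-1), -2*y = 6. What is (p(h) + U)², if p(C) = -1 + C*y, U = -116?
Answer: 18225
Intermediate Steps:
y = -3 (y = -½*6 = -3)
h = 6 (h = -6*(-1) = 6)
p(C) = -1 - 3*C (p(C) = -1 + C*(-3) = -1 - 3*C)
(p(h) + U)² = ((-1 - 3*6) - 116)² = ((-1 - 18) - 116)² = (-19 - 116)² = (-135)² = 18225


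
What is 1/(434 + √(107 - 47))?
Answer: 217/94148 - √15/94148 ≈ 0.0022637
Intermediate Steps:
1/(434 + √(107 - 47)) = 1/(434 + √60) = 1/(434 + 2*√15)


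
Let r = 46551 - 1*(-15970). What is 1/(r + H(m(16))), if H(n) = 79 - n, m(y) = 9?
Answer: 1/62591 ≈ 1.5977e-5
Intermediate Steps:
r = 62521 (r = 46551 + 15970 = 62521)
1/(r + H(m(16))) = 1/(62521 + (79 - 1*9)) = 1/(62521 + (79 - 9)) = 1/(62521 + 70) = 1/62591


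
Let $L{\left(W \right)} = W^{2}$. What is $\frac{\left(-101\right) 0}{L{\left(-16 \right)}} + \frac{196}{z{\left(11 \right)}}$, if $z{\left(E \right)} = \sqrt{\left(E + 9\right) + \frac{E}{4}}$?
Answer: $\frac{56 \sqrt{91}}{13} \approx 41.093$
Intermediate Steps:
$z{\left(E \right)} = \sqrt{9 + \frac{5 E}{4}}$ ($z{\left(E \right)} = \sqrt{\left(9 + E\right) + E \frac{1}{4}} = \sqrt{\left(9 + E\right) + \frac{E}{4}} = \sqrt{9 + \frac{5 E}{4}}$)
$\frac{\left(-101\right) 0}{L{\left(-16 \right)}} + \frac{196}{z{\left(11 \right)}} = \frac{\left(-101\right) 0}{\left(-16\right)^{2}} + \frac{196}{\frac{1}{2} \sqrt{36 + 5 \cdot 11}} = \frac{0}{256} + \frac{196}{\frac{1}{2} \sqrt{36 + 55}} = 0 \cdot \frac{1}{256} + \frac{196}{\frac{1}{2} \sqrt{91}} = 0 + 196 \frac{2 \sqrt{91}}{91} = 0 + \frac{56 \sqrt{91}}{13} = \frac{56 \sqrt{91}}{13}$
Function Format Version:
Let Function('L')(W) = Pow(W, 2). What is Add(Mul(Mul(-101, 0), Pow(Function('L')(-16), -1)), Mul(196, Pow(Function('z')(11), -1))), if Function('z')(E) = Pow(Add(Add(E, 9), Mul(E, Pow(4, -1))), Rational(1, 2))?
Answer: Mul(Rational(56, 13), Pow(91, Rational(1, 2))) ≈ 41.093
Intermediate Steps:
Function('z')(E) = Pow(Add(9, Mul(Rational(5, 4), E)), Rational(1, 2)) (Function('z')(E) = Pow(Add(Add(9, E), Mul(E, Rational(1, 4))), Rational(1, 2)) = Pow(Add(Add(9, E), Mul(Rational(1, 4), E)), Rational(1, 2)) = Pow(Add(9, Mul(Rational(5, 4), E)), Rational(1, 2)))
Add(Mul(Mul(-101, 0), Pow(Function('L')(-16), -1)), Mul(196, Pow(Function('z')(11), -1))) = Add(Mul(Mul(-101, 0), Pow(Pow(-16, 2), -1)), Mul(196, Pow(Mul(Rational(1, 2), Pow(Add(36, Mul(5, 11)), Rational(1, 2))), -1))) = Add(Mul(0, Pow(256, -1)), Mul(196, Pow(Mul(Rational(1, 2), Pow(Add(36, 55), Rational(1, 2))), -1))) = Add(Mul(0, Rational(1, 256)), Mul(196, Pow(Mul(Rational(1, 2), Pow(91, Rational(1, 2))), -1))) = Add(0, Mul(196, Mul(Rational(2, 91), Pow(91, Rational(1, 2))))) = Add(0, Mul(Rational(56, 13), Pow(91, Rational(1, 2)))) = Mul(Rational(56, 13), Pow(91, Rational(1, 2)))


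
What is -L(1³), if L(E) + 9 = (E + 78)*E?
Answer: -70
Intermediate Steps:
L(E) = -9 + E*(78 + E) (L(E) = -9 + (E + 78)*E = -9 + (78 + E)*E = -9 + E*(78 + E))
-L(1³) = -(-9 + (1³)² + 78*1³) = -(-9 + 1² + 78*1) = -(-9 + 1 + 78) = -1*70 = -70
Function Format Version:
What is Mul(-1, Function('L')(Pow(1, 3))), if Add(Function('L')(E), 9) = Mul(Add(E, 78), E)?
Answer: -70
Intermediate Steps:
Function('L')(E) = Add(-9, Mul(E, Add(78, E))) (Function('L')(E) = Add(-9, Mul(Add(E, 78), E)) = Add(-9, Mul(Add(78, E), E)) = Add(-9, Mul(E, Add(78, E))))
Mul(-1, Function('L')(Pow(1, 3))) = Mul(-1, Add(-9, Pow(Pow(1, 3), 2), Mul(78, Pow(1, 3)))) = Mul(-1, Add(-9, Pow(1, 2), Mul(78, 1))) = Mul(-1, Add(-9, 1, 78)) = Mul(-1, 70) = -70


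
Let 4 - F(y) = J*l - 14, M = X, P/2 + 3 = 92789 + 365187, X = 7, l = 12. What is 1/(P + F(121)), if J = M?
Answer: 1/915880 ≈ 1.0918e-6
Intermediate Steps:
P = 915946 (P = -6 + 2*(92789 + 365187) = -6 + 2*457976 = -6 + 915952 = 915946)
M = 7
J = 7
F(y) = -66 (F(y) = 4 - (7*12 - 14) = 4 - (84 - 14) = 4 - 1*70 = 4 - 70 = -66)
1/(P + F(121)) = 1/(915946 - 66) = 1/915880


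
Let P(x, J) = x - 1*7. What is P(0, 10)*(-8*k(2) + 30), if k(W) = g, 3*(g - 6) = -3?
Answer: 70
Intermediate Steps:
P(x, J) = -7 + x (P(x, J) = x - 7 = -7 + x)
g = 5 (g = 6 + (⅓)*(-3) = 6 - 1 = 5)
k(W) = 5
P(0, 10)*(-8*k(2) + 30) = (-7 + 0)*(-8*5 + 30) = -7*(-40 + 30) = -7*(-10) = 70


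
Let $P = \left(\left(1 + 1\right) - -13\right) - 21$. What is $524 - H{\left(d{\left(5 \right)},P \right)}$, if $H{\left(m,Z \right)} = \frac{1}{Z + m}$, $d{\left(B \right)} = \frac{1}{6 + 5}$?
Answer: $\frac{34071}{65} \approx 524.17$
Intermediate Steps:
$d{\left(B \right)} = \frac{1}{11}$
$P = -6$ ($P = \left(2 + 13\right) - 21 = 15 - 21 = -6$)
$524 - H{\left(d{\left(5 \right)},P \right)} = 524 - \frac{1}{-6 + \frac{1}{11}} = 524 - \frac{1}{- \frac{65}{11}} = 524 - - \frac{11}{65} = 524 + \frac{11}{65} = \frac{34071}{65}$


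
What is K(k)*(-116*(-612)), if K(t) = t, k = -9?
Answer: -638928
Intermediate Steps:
K(k)*(-116*(-612)) = -(-1044)*(-612) = -9*70992 = -638928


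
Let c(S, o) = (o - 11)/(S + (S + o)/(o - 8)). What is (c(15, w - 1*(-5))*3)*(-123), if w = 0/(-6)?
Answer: 6642/25 ≈ 265.68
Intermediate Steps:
w = 0 (w = 0*(-⅙) = 0)
c(S, o) = (-11 + o)/(S + (S + o)/(-8 + o))
(c(15, w - 1*(-5))*3)*(-123) = (((88 + (0 - 1*(-5))² - 19*(0 - 1*(-5)))/((0 - 1*(-5)) - 7*15 + 15*(0 - 1*(-5))))*3)*(-123) = (((88 + (0 + 5)² - 19*(0 + 5))/((0 + 5) - 105 + 15*(0 + 5)))*3)*(-123) = (((88 + 5² - 19*5)/(5 - 105 + 15*5))*3)*(-123) = (((88 + 25 - 95)/(5 - 105 + 75))*3)*(-123) = ((18/(-25))*3)*(-123) = (-1/25*18*3)*(-123) = -18/25*3*(-123) = -54/25*(-123) = 6642/25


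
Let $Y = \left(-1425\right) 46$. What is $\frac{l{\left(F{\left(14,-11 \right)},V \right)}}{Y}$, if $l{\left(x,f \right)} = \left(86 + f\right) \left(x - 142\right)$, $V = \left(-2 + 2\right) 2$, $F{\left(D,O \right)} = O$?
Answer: $\frac{2193}{10925} \approx 0.20073$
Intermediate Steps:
$Y = -65550$
$V = 0$ ($V = 0 \cdot 2 = 0$)
$l{\left(x,f \right)} = \left(-142 + x\right) \left(86 + f\right)$ ($l{\left(x,f \right)} = \left(86 + f\right) \left(-142 + x\right) = \left(-142 + x\right) \left(86 + f\right)$)
$\frac{l{\left(F{\left(14,-11 \right)},V \right)}}{Y} = \frac{-12212 - 0 + 86 \left(-11\right) + 0 \left(-11\right)}{-65550} = \left(-12212 + 0 - 946 + 0\right) \left(- \frac{1}{65550}\right) = \left(-13158\right) \left(- \frac{1}{65550}\right) = \frac{2193}{10925}$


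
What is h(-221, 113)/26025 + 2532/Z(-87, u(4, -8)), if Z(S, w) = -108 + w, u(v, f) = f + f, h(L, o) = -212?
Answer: -16480397/806775 ≈ -20.427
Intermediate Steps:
u(v, f) = 2*f
h(-221, 113)/26025 + 2532/Z(-87, u(4, -8)) = -212/26025 + 2532/(-108 + 2*(-8)) = -212*1/26025 + 2532/(-108 - 16) = -212/26025 + 2532/(-124) = -212/26025 + 2532*(-1/124) = -212/26025 - 633/31 = -16480397/806775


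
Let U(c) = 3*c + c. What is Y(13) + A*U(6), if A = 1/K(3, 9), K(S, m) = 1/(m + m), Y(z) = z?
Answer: 445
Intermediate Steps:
K(S, m) = 1/(2*m)
U(c) = 4*c
A = 18 (A = 1/((½)/9) = 1/((½)*(⅑)) = 1/(1/18) = 18)
Y(13) + A*U(6) = 13 + 18*(4*6) = 13 + 18*24 = 13 + 432 = 445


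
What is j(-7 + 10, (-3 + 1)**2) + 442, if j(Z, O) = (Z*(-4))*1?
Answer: 430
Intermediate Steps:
j(Z, O) = -4*Z (j(Z, O) = -4*Z*1 = -4*Z)
j(-7 + 10, (-3 + 1)**2) + 442 = -4*(-7 + 10) + 442 = -4*3 + 442 = -12 + 442 = 430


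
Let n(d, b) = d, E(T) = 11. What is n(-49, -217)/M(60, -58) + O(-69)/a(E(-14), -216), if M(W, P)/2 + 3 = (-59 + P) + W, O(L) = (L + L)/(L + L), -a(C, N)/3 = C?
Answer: 499/1320 ≈ 0.37803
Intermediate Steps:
a(C, N) = -3*C
O(L) = 1 (O(L) = (2*L)/((2*L)) = (2*L)*(1/(2*L)) = 1)
M(W, P) = -124 + 2*P + 2*W (M(W, P) = -6 + 2*((-59 + P) + W) = -6 + 2*(-59 + P + W) = -6 + (-118 + 2*P + 2*W) = -124 + 2*P + 2*W)
n(-49, -217)/M(60, -58) + O(-69)/a(E(-14), -216) = -49/(-124 + 2*(-58) + 2*60) + 1/(-3*11) = -49/(-124 - 116 + 120) + 1/(-33) = -49/(-120) + 1*(-1/33) = -49*(-1/120) - 1/33 = 49/120 - 1/33 = 499/1320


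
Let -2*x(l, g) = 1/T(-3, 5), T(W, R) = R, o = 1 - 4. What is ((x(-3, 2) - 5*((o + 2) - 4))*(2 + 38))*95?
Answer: 94620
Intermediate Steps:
o = -3
x(l, g) = -1/10 (x(l, g) = -1/2/5 = -1/2*1/5 = -1/10)
((x(-3, 2) - 5*((o + 2) - 4))*(2 + 38))*95 = ((-1/10 - 5*((-3 + 2) - 4))*(2 + 38))*95 = ((-1/10 - 5*(-1 - 4))*40)*95 = ((-1/10 - 5*(-5))*40)*95 = ((-1/10 + 25)*40)*95 = ((249/10)*40)*95 = 996*95 = 94620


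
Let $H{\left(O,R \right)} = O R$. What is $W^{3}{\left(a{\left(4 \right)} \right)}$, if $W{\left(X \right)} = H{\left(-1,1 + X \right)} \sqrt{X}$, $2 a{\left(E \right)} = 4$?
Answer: $- 54 \sqrt{2} \approx -76.368$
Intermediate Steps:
$a{\left(E \right)} = 2$ ($a{\left(E \right)} = \frac{1}{2} \cdot 4 = 2$)
$W{\left(X \right)} = \sqrt{X} \left(-1 - X\right)$ ($W{\left(X \right)} = - (1 + X) \sqrt{X} = \left(-1 - X\right) \sqrt{X} = \sqrt{X} \left(-1 - X\right)$)
$W^{3}{\left(a{\left(4 \right)} \right)} = \left(\sqrt{2} \left(-1 - 2\right)\right)^{3} = \left(\sqrt{2} \left(-3\right)\right)^{3} = \left(- 3 \sqrt{2}\right)^{3} = - 54 \sqrt{2}$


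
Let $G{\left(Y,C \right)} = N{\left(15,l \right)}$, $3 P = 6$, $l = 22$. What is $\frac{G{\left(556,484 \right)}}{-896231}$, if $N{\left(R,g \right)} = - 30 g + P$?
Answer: $\frac{94}{128033} \approx 0.00073419$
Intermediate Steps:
$P = 2$ ($P = \frac{1}{3} \cdot 6 = 2$)
$N{\left(R,g \right)} = 2 - 30 g$ ($N{\left(R,g \right)} = - 30 g + 2 = 2 - 30 g$)
$G{\left(Y,C \right)} = -658$ ($G{\left(Y,C \right)} = 2 - 660 = -658$)
$\frac{G{\left(556,484 \right)}}{-896231} = - \frac{658}{-896231} = \left(-658\right) \left(- \frac{1}{896231}\right) = \frac{94}{128033}$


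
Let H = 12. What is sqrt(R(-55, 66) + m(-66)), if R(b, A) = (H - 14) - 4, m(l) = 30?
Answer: 2*sqrt(6) ≈ 4.8990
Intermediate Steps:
R(b, A) = -6 (R(b, A) = (12 - 14) - 4 = -2 - 4 = -6)
sqrt(R(-55, 66) + m(-66)) = sqrt(-6 + 30) = sqrt(24) = 2*sqrt(6)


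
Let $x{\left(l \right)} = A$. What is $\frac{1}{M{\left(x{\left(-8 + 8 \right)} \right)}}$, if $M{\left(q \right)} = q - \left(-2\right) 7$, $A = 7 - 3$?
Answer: $\frac{1}{18} \approx 0.055556$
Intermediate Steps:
$A = 4$ ($A = 7 - 3 = 4$)
$x{\left(l \right)} = 4$
$M{\left(q \right)} = 14 + q$ ($M{\left(q \right)} = q - -14 = q + 14 = 14 + q$)
$\frac{1}{M{\left(x{\left(-8 + 8 \right)} \right)}} = \frac{1}{14 + 4} = \frac{1}{18}$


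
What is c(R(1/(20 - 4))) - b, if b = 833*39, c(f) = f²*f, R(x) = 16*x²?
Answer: -133066751/4096 ≈ -32487.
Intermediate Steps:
c(f) = f³
b = 32487
c(R(1/(20 - 4))) - b = (16*(1/(20 - 4))²)³ - 1*32487 = (16*(1/16)²)³ - 32487 = (16*(1/256))³ - 32487 = (1/16)³ - 32487 = 1/4096 - 32487 = -133066751/4096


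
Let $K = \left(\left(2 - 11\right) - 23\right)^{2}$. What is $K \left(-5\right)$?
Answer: $-5120$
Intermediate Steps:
$K = 1024$ ($K = \left(-9 - 23\right)^{2} = \left(-32\right)^{2} = 1024$)
$K \left(-5\right) = 1024 \left(-5\right) = -5120$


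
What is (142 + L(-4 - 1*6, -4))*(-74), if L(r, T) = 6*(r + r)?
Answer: -1628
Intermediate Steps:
L(r, T) = 12*r (L(r, T) = 6*(2*r) = 12*r)
(142 + L(-4 - 1*6, -4))*(-74) = (142 + 12*(-4 - 1*6))*(-74) = (142 + 12*(-4 - 6))*(-74) = (142 + 12*(-10))*(-74) = (142 - 120)*(-74) = 22*(-74) = -1628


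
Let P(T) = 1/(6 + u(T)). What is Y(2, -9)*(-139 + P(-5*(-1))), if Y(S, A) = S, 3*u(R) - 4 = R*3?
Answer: -10280/37 ≈ -277.84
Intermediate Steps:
u(R) = 4/3 + R (u(R) = 4/3 + (R*3)/3 = 4/3 + (3*R)/3 = 4/3 + R)
P(T) = 1/(22/3 + T) (P(T) = 1/(6 + (4/3 + T)) = 1/(22/3 + T))
Y(2, -9)*(-139 + P(-5*(-1))) = 2*(-139 + 3/(22 + 3*(-5*(-1)))) = 2*(-139 + 3/(22 + 3*5)) = 2*(-139 + 3/(22 + 15)) = 2*(-139 + 3/37) = 2*(-5140/37) = -10280/37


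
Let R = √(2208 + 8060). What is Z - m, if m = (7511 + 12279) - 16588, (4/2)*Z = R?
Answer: -3202 + √2567 ≈ -3151.3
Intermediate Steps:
R = 2*√2567 (R = √10268 = 2*√2567 ≈ 101.33)
Z = √2567 (Z = (2*√2567)/2 = √2567 ≈ 50.666)
m = 3202 (m = 19790 - 16588 = 3202)
Z - m = √2567 - 1*3202 = √2567 - 3202 = -3202 + √2567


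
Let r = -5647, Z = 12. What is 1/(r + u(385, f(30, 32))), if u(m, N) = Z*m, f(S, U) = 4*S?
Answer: -1/1027 ≈ -0.00097371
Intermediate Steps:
u(m, N) = 12*m
1/(r + u(385, f(30, 32))) = 1/(-5647 + 12*385) = 1/(-5647 + 4620) = 1/(-1027) = -1/1027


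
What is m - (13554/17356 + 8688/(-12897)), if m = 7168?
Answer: 267410580461/37306722 ≈ 7167.9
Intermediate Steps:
m - (13554/17356 + 8688/(-12897)) = 7168 - (13554/17356 + 8688/(-12897)) = 7168 - (13554*(1/17356) + 8688*(-1/12897)) = 7168 - (6777/8678 - 2896/4299) = 7168 - 1*4002835/37306722 = 7168 - 4002835/37306722 = 267410580461/37306722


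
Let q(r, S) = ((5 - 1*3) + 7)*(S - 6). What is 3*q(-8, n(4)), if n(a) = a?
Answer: -54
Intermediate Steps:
q(r, S) = -54 + 9*S (q(r, S) = ((5 - 3) + 7)*(-6 + S) = (2 + 7)*(-6 + S) = 9*(-6 + S) = -54 + 9*S)
3*q(-8, n(4)) = 3*(-54 + 9*4) = 3*(-54 + 36) = 3*(-18) = -54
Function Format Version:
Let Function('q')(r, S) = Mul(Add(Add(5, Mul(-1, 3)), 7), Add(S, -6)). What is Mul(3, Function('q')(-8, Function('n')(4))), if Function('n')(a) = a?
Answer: -54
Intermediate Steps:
Function('q')(r, S) = Add(-54, Mul(9, S)) (Function('q')(r, S) = Mul(Add(Add(5, -3), 7), Add(-6, S)) = Mul(Add(2, 7), Add(-6, S)) = Mul(9, Add(-6, S)) = Add(-54, Mul(9, S)))
Mul(3, Function('q')(-8, Function('n')(4))) = Mul(3, Add(-54, Mul(9, 4))) = Mul(3, Add(-54, 36)) = Mul(3, -18) = -54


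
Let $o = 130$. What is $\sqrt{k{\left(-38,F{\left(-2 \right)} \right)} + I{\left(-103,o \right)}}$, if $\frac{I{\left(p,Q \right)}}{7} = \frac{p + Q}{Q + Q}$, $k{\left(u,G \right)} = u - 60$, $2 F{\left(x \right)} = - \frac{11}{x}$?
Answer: $\frac{i \sqrt{1643915}}{130} \approx 9.8627 i$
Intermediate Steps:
$F{\left(x \right)} = - \frac{11}{2 x}$ ($F{\left(x \right)} = \frac{\left(-11\right) \frac{1}{x}}{2} = - \frac{11}{2 x}$)
$k{\left(u,G \right)} = -60 + u$
$I{\left(p,Q \right)} = \frac{7 \left(Q + p\right)}{2 Q}$ ($I{\left(p,Q \right)} = 7 \frac{p + Q}{Q + Q} = 7 \frac{Q + p}{2 Q} = \frac{7 \left(Q + p\right)}{2 Q}$)
$\sqrt{k{\left(-38,F{\left(-2 \right)} \right)} + I{\left(-103,o \right)}} = \sqrt{\left(-60 - 38\right) + \frac{7 \left(130 - 103\right)}{2 \cdot 130}} = \sqrt{-98 + \frac{7}{2} \cdot \frac{1}{130} \cdot 27} = \sqrt{-98 + \frac{189}{260}} = \sqrt{- \frac{25291}{260}} = \frac{i \sqrt{1643915}}{130}$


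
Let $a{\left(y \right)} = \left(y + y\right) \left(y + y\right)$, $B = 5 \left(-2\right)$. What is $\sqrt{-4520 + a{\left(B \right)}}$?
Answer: $2 i \sqrt{1030} \approx 64.187 i$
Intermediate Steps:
$B = -10$
$a{\left(y \right)} = 4 y^{2}$ ($a{\left(y \right)} = 2 y 2 y = 4 y^{2}$)
$\sqrt{-4520 + a{\left(B \right)}} = \sqrt{-4520 + 4 \left(-10\right)^{2}} = \sqrt{-4520 + 4 \cdot 100} = \sqrt{-4520 + 400} = \sqrt{-4120} = 2 i \sqrt{1030}$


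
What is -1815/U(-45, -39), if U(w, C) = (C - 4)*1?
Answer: 1815/43 ≈ 42.209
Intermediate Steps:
U(w, C) = -4 + C (U(w, C) = (-4 + C)*1 = -4 + C)
-1815/U(-45, -39) = -1815/(-4 - 39) = -1815/(-43) = -1815*(-1/43) = 1815/43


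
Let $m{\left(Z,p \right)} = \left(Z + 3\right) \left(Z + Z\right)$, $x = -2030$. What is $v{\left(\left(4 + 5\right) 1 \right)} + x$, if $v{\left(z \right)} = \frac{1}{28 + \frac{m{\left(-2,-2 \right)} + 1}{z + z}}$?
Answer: $- \frac{339004}{167} \approx -2030.0$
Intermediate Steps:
$m{\left(Z,p \right)} = 2 Z \left(3 + Z\right)$ ($m{\left(Z,p \right)} = \left(3 + Z\right) 2 Z = 2 Z \left(3 + Z\right)$)
$v{\left(z \right)} = \frac{1}{28 - \frac{3}{2 z}}$ ($v{\left(z \right)} = \frac{1}{28 + \frac{2 \left(-2\right) \left(3 - 2\right) + 1}{z + z}} = \frac{1}{28 + \frac{2 \left(-2\right) 1 + 1}{2 z}} = \frac{1}{28 + \left(-4 + 1\right) \frac{1}{2 z}} = \frac{1}{28 - 3 \frac{1}{2 z}} = \frac{1}{28 - \frac{3}{2 z}}$)
$v{\left(\left(4 + 5\right) 1 \right)} + x = \frac{2 \left(4 + 5\right) 1}{-3 + 56 \left(4 + 5\right) 1} - 2030 = \frac{2 \cdot 9 \cdot 1}{-3 + 56 \cdot 9 \cdot 1} - 2030 = 2 \cdot 9 \frac{1}{-3 + 56 \cdot 9} - 2030 = 2 \cdot 9 \frac{1}{-3 + 504} - 2030 = 2 \cdot 9 \cdot \frac{1}{501} - 2030 = \frac{6}{167} - 2030 = - \frac{339004}{167}$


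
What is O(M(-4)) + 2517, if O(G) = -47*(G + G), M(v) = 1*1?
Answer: 2423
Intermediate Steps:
M(v) = 1
O(G) = -94*G
O(M(-4)) + 2517 = -94*1 + 2517 = -94 + 2517 = 2423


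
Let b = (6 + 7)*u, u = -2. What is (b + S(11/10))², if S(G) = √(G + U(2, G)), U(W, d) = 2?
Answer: (260 - √310)²/100 ≈ 587.54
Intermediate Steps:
b = -26 (b = (6 + 7)*(-2) = 13*(-2) = -26)
S(G) = √(2 + G) (S(G) = √(G + 2) = √(2 + G))
(b + S(11/10))² = (-26 + √(2 + 11/10))² = (-26 + √(31/10))² = (-26 + √310/10)²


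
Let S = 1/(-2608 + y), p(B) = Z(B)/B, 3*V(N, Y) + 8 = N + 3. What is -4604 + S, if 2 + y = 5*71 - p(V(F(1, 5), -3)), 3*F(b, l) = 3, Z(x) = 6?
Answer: -20722606/4501 ≈ -4604.0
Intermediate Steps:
F(b, l) = 1 (F(b, l) = (⅓)*3 = 1)
V(N, Y) = -5/3 + N/3 (V(N, Y) = -8/3 + (N + 3)/3 = -8/3 + (3 + N)/3 = -8/3 + (1 + N/3) = -5/3 + N/3)
p(B) = 6/B
y = 715/2 (y = -2 + (5*71 - 6/(-5/3 + (⅓)*1)) = -2 + (355 - 6/(-5/3 + ⅓)) = -2 + (355 - 6/(-4/3)) = -2 + (355 - 6*(-3)/4) = -2 + (355 - 1*(-9/2)) = -2 + (355 + 9/2) = -2 + 719/2 = 715/2 ≈ 357.50)
S = -2/4501 (S = 1/(-2608 + 715/2) = 1/(-4501/2) = -2/4501 ≈ -0.00044435)
-4604 + S = -4604 - 2/4501 = -20722606/4501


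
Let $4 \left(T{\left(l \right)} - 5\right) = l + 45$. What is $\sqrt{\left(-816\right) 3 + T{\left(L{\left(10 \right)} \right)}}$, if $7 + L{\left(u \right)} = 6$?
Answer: $8 i \sqrt{38} \approx 49.315 i$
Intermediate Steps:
$L{\left(u \right)} = -1$ ($L{\left(u \right)} = -7 + 6 = -1$)
$T{\left(l \right)} = \frac{65}{4} + \frac{l}{4}$ ($T{\left(l \right)} = 5 + \frac{l + 45}{4} = 5 + \frac{45 + l}{4} = 5 + \left(\frac{45}{4} + \frac{l}{4}\right) = \frac{65}{4} + \frac{l}{4}$)
$\sqrt{\left(-816\right) 3 + T{\left(L{\left(10 \right)} \right)}} = \sqrt{\left(-816\right) 3 + \left(\frac{65}{4} + \frac{1}{4} \left(-1\right)\right)} = \sqrt{-2448 + \left(\frac{65}{4} - \frac{1}{4}\right)} = \sqrt{-2448 + 16} = \sqrt{-2432} = 8 i \sqrt{38}$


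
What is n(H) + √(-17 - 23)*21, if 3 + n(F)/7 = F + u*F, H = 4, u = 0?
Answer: 7 + 42*I*√10 ≈ 7.0 + 132.82*I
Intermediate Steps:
n(F) = -21 + 7*F (n(F) = -21 + 7*(F + 0*F) = -21 + 7*(F + 0) = -21 + 7*F)
n(H) + √(-17 - 23)*21 = (-21 + 7*4) + √(-17 - 23)*21 = (-21 + 28) + √(-40)*21 = 7 + (2*I*√10)*21 = 7 + 42*I*√10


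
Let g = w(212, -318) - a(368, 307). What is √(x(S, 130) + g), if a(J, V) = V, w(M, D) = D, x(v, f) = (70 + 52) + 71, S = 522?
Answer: 12*I*√3 ≈ 20.785*I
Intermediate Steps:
x(v, f) = 193 (x(v, f) = 122 + 71 = 193)
g = -625 (g = -318 - 1*307 = -318 - 307 = -625)
√(x(S, 130) + g) = √(193 - 625) = √(-432) = 12*I*√3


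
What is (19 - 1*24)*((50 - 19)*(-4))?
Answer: 620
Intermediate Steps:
(19 - 1*24)*((50 - 19)*(-4)) = (19 - 24)*(31*(-4)) = -5*(-124) = 620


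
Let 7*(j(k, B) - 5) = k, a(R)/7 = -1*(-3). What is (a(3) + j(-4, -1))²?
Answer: 31684/49 ≈ 646.61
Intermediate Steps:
a(R) = 21 (a(R) = 7*(-1*(-3)) = 7*3 = 21)
j(k, B) = 5 + k/7
(a(3) + j(-4, -1))² = (21 + (5 + (⅐)*(-4)))² = (21 + (5 - 4/7))² = (21 + 31/7)² = (178/7)² = 31684/49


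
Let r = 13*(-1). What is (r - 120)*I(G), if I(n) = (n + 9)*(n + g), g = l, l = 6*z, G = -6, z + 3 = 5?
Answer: -2394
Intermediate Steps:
r = -13
z = 2 (z = -3 + 5 = 2)
l = 12 (l = 6*2 = 12)
g = 12
I(n) = (9 + n)*(12 + n) (I(n) = (n + 9)*(n + 12) = (9 + n)*(12 + n))
(r - 120)*I(G) = (-13 - 120)*(108 + (-6)² + 21*(-6)) = -133*(108 + 36 - 126) = -133*18 = -2394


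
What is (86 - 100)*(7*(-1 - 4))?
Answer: 490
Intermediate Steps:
(86 - 100)*(7*(-1 - 4)) = -98*(-5) = -14*(-35) = 490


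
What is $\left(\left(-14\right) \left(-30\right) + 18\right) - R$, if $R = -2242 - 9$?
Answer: $2689$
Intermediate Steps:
$R = -2251$ ($R = -2242 - 9 = -2251$)
$\left(\left(-14\right) \left(-30\right) + 18\right) - R = \left(\left(-14\right) \left(-30\right) + 18\right) - -2251 = \left(420 + 18\right) + 2251 = 438 + 2251 = 2689$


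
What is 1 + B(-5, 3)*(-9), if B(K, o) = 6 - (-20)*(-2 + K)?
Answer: 1207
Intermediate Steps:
B(K, o) = -34 + 20*K (B(K, o) = 6 - 5*(8 - 4*K) = 6 + (-40 + 20*K) = -34 + 20*K)
1 + B(-5, 3)*(-9) = 1 + (-34 + 20*(-5))*(-9) = 1 + (-34 - 100)*(-9) = 1 - 134*(-9) = 1 + 1206 = 1207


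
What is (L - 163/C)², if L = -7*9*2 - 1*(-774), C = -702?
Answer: 207078693481/492804 ≈ 4.2021e+5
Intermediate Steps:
L = 648 (L = -63*2 + 774 = -126 + 774 = 648)
(L - 163/C)² = (648 - 163/(-702))² = (648 - 163*(-1/702))² = (648 + 163/702)² = (455059/702)² = 207078693481/492804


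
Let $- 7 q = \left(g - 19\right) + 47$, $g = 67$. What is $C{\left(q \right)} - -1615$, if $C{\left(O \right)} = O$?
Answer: $\frac{11210}{7} \approx 1601.4$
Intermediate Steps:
$q = - \frac{95}{7}$ ($q = - \frac{\left(67 - 19\right) + 47}{7} = - \frac{48 + 47}{7} = \left(- \frac{1}{7}\right) 95 = - \frac{95}{7} \approx -13.571$)
$C{\left(q \right)} - -1615 = - \frac{95}{7} - -1615 = - \frac{95}{7} + 1615 = \frac{11210}{7}$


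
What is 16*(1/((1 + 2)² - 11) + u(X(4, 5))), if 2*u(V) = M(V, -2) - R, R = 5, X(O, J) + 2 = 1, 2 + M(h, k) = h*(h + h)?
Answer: -48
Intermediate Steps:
M(h, k) = -2 + 2*h² (M(h, k) = -2 + h*(h + h) = -2 + h*(2*h) = -2 + 2*h²)
X(O, J) = -1 (X(O, J) = -2 + 1 = -1)
u(V) = -7/2 + V² (u(V) = ((-2 + 2*V²) - 1*5)/2 = ((-2 + 2*V²) - 5)/2 = (-7 + 2*V²)/2 = -7/2 + V²)
16*(1/((1 + 2)² - 11) + u(X(4, 5))) = 16*(1/((1 + 2)² - 11) + (-7/2 + (-1)²)) = 16*(1/(3² - 11) + (-7/2 + 1)) = 16*(1/(9 - 11) - 5/2) = 16*(1/(-2) - 5/2) = 16*(-½ - 5/2) = 16*(-3) = -48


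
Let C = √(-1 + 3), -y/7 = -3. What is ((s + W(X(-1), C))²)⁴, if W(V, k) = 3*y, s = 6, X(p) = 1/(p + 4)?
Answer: 513798374428641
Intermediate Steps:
X(p) = 1/(4 + p)
y = 21 (y = -7*(-3) = 21)
C = √2 ≈ 1.4142
W(V, k) = 63 (W(V, k) = 3*21 = 63)
((s + W(X(-1), C))²)⁴ = ((6 + 63)²)⁴ = (69²)⁴ = 4761⁴ = 513798374428641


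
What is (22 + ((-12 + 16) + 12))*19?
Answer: 722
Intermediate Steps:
(22 + ((-12 + 16) + 12))*19 = (22 + (4 + 12))*19 = (22 + 16)*19 = 38*19 = 722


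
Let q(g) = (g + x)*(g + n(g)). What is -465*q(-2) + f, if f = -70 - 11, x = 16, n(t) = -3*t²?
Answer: 91059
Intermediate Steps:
q(g) = (16 + g)*(g - 3*g²) (q(g) = (g + 16)*(g - 3*g²) = (16 + g)*(g - 3*g²))
f = -81
-465*q(-2) + f = -(-930)*(16 - 47*(-2) - 3*(-2)²) - 81 = -(-930)*(16 + 94 - 3*4) - 81 = -(-930)*(16 + 94 - 12) - 81 = -(-930)*98 - 81 = -465*(-196) - 81 = 91140 - 81 = 91059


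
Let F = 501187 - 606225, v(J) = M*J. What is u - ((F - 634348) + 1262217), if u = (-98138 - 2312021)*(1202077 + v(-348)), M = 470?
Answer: -2502991617034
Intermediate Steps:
v(J) = 470*J
F = -105038
u = -2502991094203 (u = (-98138 - 2312021)*(1202077 + 470*(-348)) = -2410159*(1202077 - 163560) = -2410159*1038517 = -2502991094203)
u - ((F - 634348) + 1262217) = -2502991094203 - ((-105038 - 634348) + 1262217) = -2502991094203 - (-739386 + 1262217) = -2502991094203 - 1*522831 = -2502991094203 - 522831 = -2502991617034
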